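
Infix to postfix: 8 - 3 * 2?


* has higher precedence, evaluate 3*2 first
Postfix: 8 3 2 * -


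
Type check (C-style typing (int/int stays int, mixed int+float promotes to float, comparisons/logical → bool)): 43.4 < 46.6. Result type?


Operand types: float < float
Rule: comparison yields bool
Result type: bool


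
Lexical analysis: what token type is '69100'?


Pattern: digits only
Type: INTEGER_LITERAL


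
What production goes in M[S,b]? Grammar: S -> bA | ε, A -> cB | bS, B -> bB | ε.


For [S, b]: 'b' ∈ FIRST(bA)
Entry: S -> bA


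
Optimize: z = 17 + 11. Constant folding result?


17 + 11 = 28 at compile time
Optimized: z = 28


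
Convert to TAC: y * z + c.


Break into single-operator statements:
t1 = y * z
t2 = t1 + c


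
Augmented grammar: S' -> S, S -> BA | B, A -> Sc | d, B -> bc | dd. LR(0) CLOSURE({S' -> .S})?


Start: S' -> .S
For each item with dot before a nonterminal B, add B -> .γ for every B-production
Closure: [S' -> .S, S -> .BA, S -> .B, B -> .bc, B -> .dd]


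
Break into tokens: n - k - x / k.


Scan left to right, longest-match per lexeme
Tokens: ID(n), OP(-), ID(k), OP(-), ID(x), OP(/), ID(k)


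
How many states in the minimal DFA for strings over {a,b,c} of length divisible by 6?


Track length mod 6: states 0..5, accept at 0
Minimal DFA: 6 states


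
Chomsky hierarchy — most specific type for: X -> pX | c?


Right-linear: every RHS is a terminal or a terminal followed by one nonterminal
Classification: Type 3 (Regular)


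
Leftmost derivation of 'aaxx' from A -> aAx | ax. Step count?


Derivation: A => aAx => aaxx
Steps: 2


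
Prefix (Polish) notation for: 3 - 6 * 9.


'*' binds tighter: tree is (- 3 (* 6 9))
Prefix: - 3 * 6 9


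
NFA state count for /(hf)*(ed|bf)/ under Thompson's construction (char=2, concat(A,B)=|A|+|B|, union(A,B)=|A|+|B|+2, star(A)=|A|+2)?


Syntax tree has 6 char leaf(s), 1 union(s), 1 star(s)
chars contribute 6×2 = 12; each union adds +2; each star adds +2
Total: 12 + 2 + 2 = 16 states


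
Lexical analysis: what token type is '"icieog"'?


Pattern: double-quoted sequence
Type: STRING_LITERAL


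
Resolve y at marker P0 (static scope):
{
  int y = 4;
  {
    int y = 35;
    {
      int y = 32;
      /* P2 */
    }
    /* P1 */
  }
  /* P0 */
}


y declared in the same block as P0
y = 4


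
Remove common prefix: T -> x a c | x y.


Common prefix: 'x'
Factored: T -> x T', T' -> a c | y


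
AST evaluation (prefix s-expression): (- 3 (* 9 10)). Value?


Evaluate inner: (* 9 10) = 90
Evaluate root: (- 3 90) = -87
Result: -87


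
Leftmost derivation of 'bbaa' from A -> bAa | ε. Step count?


Derivation: A => bAa => bbAaa => bbaa
Steps: 3


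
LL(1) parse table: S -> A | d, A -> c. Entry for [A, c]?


For [A, c]: 'c' ∈ FIRST(c)
Entry: A -> c


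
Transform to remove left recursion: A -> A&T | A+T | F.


Left-recursive alternatives: A&T, A+T; non-recursive: F
Introduce A': A -> FA', A' -> &TA' | +TA' | ε


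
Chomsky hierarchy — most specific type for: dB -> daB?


LHS has context (more than one symbol) and |LHS| ≤ |RHS|
Classification: Type 1 (Context-Sensitive)


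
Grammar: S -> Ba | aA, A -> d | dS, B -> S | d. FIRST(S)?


Per alternative of S: FIRST(Ba) = {a, d}; FIRST(aA) = {a}
FIRST(S) = {a, d}


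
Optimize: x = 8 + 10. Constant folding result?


8 + 10 = 18 at compile time
Optimized: x = 18


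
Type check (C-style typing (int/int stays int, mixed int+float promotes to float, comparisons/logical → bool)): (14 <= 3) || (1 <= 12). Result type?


Operand types: bool || bool
Rule: logical operators take bool operands and yield bool
Result type: bool


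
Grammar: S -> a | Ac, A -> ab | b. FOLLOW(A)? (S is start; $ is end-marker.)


$ ∈ FOLLOW(S). For each A -> αBβ: add FIRST(β)\{ε} to FOLLOW(B); if β nullable, add FOLLOW(A).
FOLLOW(A) = {c}


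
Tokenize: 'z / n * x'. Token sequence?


Scan left to right, longest-match per lexeme
Tokens: ID(z), OP(/), ID(n), OP(*), ID(x)


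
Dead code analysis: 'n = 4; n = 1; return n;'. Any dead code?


first assignment to n is overwritten before any read
Dead: 'n = 4'


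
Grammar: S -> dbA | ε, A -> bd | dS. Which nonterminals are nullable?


A nonterminal is nullable iff some alternative derives ε (directly, or every symbol in it is nullable)
Nullable: {S}


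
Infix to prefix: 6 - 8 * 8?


'*' binds tighter: tree is (- 6 (* 8 8))
Prefix: - 6 * 8 8


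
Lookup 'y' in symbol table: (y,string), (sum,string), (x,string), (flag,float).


Lookup 'y' → type string


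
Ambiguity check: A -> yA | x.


right-linear, alternatives start with distinct terminals 'y' vs 'x': unique leftmost derivation
Unambiguous


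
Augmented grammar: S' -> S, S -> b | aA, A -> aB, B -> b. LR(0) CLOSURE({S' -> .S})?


Start: S' -> .S
For each item with dot before a nonterminal B, add B -> .γ for every B-production
Closure: [S' -> .S, S -> .b, S -> .aA]


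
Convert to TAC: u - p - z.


Break into single-operator statements:
t1 = u - p
t2 = t1 - z


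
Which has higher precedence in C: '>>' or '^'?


'>>' is shift (level 8); '^' is bitwise XOR (level 4)
Higher level binds tighter
'>>' has higher precedence than '^'


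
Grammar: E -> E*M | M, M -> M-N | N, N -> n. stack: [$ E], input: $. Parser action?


start symbol E on stack, input exhausted
Action: accept


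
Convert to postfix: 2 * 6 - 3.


Left to right (same or higher precedence on left)
Postfix: 2 6 * 3 -


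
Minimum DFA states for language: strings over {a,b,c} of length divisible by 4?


Track length mod 4: states 0..3, accept at 0
Minimal DFA: 4 states


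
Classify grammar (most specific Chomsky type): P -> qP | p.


Right-linear: every RHS is a terminal or a terminal followed by one nonterminal
Classification: Type 3 (Regular)


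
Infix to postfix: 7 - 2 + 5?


Left to right (same or higher precedence on left)
Postfix: 7 2 - 5 +


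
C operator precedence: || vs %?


'%' is multiplicative (level 10); '||' is logical OR (level 1)
Higher level binds tighter
'%' has higher precedence than '||'


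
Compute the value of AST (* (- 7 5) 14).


Evaluate inner: (- 7 5) = 2
Evaluate root: (* 2 14) = 28
Result: 28


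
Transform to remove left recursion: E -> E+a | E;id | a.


Left-recursive alternatives: E+a, E;id; non-recursive: a
Introduce E': E -> aE', E' -> +aE' | ;idE' | ε


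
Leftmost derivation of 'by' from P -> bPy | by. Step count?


Derivation: P => by
Steps: 1


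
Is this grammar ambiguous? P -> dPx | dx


balanced d^n…x^n: each string has a unique parse
Unambiguous


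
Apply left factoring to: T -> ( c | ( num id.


Common prefix: '('
Factored: T -> ( T', T' -> c | num id


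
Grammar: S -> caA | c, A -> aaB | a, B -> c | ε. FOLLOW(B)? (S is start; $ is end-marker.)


$ ∈ FOLLOW(S). For each A -> αBβ: add FIRST(β)\{ε} to FOLLOW(B); if β nullable, add FOLLOW(A).
FOLLOW(B) = {$}


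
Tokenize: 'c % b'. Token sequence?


Scan left to right, longest-match per lexeme
Tokens: ID(c), OP(%), ID(b)


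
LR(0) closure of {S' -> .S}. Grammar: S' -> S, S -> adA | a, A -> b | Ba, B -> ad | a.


Start: S' -> .S
For each item with dot before a nonterminal B, add B -> .γ for every B-production
Closure: [S' -> .S, S -> .adA, S -> .a]


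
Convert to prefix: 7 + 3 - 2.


left-to-right (same/higher precedence on left): tree is (- (+ 7 3) 2)
Prefix: - + 7 3 2


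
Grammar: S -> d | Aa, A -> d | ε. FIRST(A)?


Per alternative of A: FIRST(d) = {d}; FIRST(ε) = {ε}
FIRST(A) = {d, ε}


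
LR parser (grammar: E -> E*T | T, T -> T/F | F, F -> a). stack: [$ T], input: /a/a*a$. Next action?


shift '/' to continue T -> T/F
Action: shift


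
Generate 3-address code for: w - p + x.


Break into single-operator statements:
t1 = w - p
t2 = t1 + x


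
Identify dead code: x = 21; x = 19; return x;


first assignment to x is overwritten before any read
Dead: 'x = 21'


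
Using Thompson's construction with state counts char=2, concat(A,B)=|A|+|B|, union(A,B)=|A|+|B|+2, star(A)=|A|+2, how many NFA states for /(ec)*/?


Syntax tree has 2 char leaf(s), 0 union(s), 1 star(s)
chars contribute 2×2 = 4; each union adds +2; each star adds +2
Total: 4 + 0 + 2 = 6 states


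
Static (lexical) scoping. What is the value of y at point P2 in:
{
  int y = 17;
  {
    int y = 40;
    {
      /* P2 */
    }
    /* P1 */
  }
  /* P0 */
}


P2's block does not declare y; resolves to the enclosing declaration at depth 1
y = 40


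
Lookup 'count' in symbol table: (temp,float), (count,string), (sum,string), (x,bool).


Lookup 'count' → type string


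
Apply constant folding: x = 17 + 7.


17 + 7 = 24 at compile time
Optimized: x = 24


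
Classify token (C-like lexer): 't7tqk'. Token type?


Pattern: letter/underscore followed by alphanumerics, not a keyword
Type: IDENTIFIER


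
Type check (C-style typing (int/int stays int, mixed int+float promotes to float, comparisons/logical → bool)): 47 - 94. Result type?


Operand types: int - int
Rule: mixed int/float promotes to float; int/int stays int
Result type: int


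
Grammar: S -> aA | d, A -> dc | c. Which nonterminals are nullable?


A nonterminal is nullable iff some alternative derives ε (directly, or every symbol in it is nullable)
Nullable: {}


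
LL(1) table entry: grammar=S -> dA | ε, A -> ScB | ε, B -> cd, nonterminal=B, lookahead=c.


For [B, c]: 'c' ∈ FIRST(cd)
Entry: B -> cd


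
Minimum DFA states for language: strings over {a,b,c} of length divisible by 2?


Track length mod 2: states 0..1, accept at 0
Minimal DFA: 2 states


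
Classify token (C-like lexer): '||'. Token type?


Pattern: operator symbol
Type: OPERATOR


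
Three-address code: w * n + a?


Break into single-operator statements:
t1 = w * n
t2 = t1 + a


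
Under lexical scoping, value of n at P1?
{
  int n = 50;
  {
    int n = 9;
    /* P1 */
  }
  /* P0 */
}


n declared in the same block as P1
n = 9


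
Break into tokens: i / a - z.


Scan left to right, longest-match per lexeme
Tokens: ID(i), OP(/), ID(a), OP(-), ID(z)


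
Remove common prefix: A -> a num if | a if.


Common prefix: 'a'
Factored: A -> a A', A' -> num if | if


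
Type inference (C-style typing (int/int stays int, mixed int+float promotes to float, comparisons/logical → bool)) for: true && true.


Operand types: bool && bool
Rule: logical operators take bool operands and yield bool
Result type: bool


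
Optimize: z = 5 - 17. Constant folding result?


5 - 17 = -12 at compile time
Optimized: z = -12


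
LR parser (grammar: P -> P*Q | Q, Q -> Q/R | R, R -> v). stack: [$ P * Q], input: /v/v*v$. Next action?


'/' can extend Q; shift to build Q -> Q/R
Action: shift


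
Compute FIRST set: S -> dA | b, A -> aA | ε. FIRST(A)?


Per alternative of A: FIRST(aA) = {a}; FIRST(ε) = {ε}
FIRST(A) = {a, ε}


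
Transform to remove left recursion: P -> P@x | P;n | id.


Left-recursive alternatives: P@x, P;n; non-recursive: id
Introduce P': P -> idP', P' -> @xP' | ;nP' | ε


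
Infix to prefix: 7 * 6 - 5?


left-to-right (same/higher precedence on left): tree is (- (* 7 6) 5)
Prefix: - * 7 6 5


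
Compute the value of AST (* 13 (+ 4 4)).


Evaluate inner: (+ 4 4) = 8
Evaluate root: (* 13 8) = 104
Result: 104


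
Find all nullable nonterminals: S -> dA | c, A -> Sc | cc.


A nonterminal is nullable iff some alternative derives ε (directly, or every symbol in it is nullable)
Nullable: {}


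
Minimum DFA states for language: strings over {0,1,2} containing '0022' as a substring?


KMP-style automaton: 4 progress states + 1 absorbing accept = 5
Minimal DFA: 5 states


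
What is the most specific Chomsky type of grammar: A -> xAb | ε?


Single nonterminal LHS, but x^n b^n is not regular
Classification: Type 2 (Context-Free)


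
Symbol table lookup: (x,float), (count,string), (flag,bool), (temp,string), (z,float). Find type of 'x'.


Lookup 'x' → type float


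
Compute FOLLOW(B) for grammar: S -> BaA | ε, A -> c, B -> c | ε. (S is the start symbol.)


$ ∈ FOLLOW(S). For each A -> αBβ: add FIRST(β)\{ε} to FOLLOW(B); if β nullable, add FOLLOW(A).
FOLLOW(B) = {a}


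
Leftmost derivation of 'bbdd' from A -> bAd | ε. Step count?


Derivation: A => bAd => bbAdd => bbdd
Steps: 3


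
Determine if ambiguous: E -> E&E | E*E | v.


'v&v*v' has two parse trees (no precedence encoded between & and *)
Ambiguous


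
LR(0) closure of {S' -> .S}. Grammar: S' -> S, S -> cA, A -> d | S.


Start: S' -> .S
For each item with dot before a nonterminal B, add B -> .γ for every B-production
Closure: [S' -> .S, S -> .cA]


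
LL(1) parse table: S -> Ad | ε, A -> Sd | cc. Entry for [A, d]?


For [A, d]: 'd' ∈ FIRST(Sd)
Entry: A -> Sd


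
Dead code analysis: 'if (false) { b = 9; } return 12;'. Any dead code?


condition is constant false, so the whole block is unreachable
Dead: 'if (false) { b = 9; }'


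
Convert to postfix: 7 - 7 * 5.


* has higher precedence, evaluate 7*5 first
Postfix: 7 7 5 * -


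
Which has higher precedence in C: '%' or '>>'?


'%' is multiplicative (level 10); '>>' is shift (level 8)
Higher level binds tighter
'%' has higher precedence than '>>'


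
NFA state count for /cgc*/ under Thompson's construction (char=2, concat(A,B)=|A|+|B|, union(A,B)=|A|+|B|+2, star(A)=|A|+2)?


Syntax tree has 3 char leaf(s), 0 union(s), 1 star(s)
chars contribute 3×2 = 6; each union adds +2; each star adds +2
Total: 6 + 0 + 2 = 8 states


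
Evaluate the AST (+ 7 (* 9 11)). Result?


Evaluate inner: (* 9 11) = 99
Evaluate root: (+ 7 99) = 106
Result: 106


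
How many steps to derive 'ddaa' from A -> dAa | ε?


Derivation: A => dAa => ddAaa => ddaa
Steps: 3


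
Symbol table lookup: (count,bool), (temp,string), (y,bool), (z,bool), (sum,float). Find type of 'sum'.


Lookup 'sum' → type float


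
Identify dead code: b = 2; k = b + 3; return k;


b is read by k's definition; k is returned
No dead code


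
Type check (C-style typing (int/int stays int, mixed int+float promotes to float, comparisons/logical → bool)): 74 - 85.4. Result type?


Operand types: int - float
Rule: mixed int/float promotes to float; int/int stays int
Result type: float


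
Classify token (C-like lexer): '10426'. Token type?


Pattern: digits only
Type: INTEGER_LITERAL


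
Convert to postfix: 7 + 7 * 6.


* has higher precedence, evaluate 7*6 first
Postfix: 7 7 6 * +


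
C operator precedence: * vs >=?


'*' is multiplicative (level 10); '>=' is relational (level 7)
Higher level binds tighter
'*' has higher precedence than '>='


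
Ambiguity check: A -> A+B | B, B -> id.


precedence layered via separate nonterminal B: deterministic
Unambiguous


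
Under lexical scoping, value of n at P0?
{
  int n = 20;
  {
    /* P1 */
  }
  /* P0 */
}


n declared in the same block as P0
n = 20


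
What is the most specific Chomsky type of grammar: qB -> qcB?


LHS has context (more than one symbol) and |LHS| ≤ |RHS|
Classification: Type 1 (Context-Sensitive)


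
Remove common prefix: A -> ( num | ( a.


Common prefix: '('
Factored: A -> ( A', A' -> num | a


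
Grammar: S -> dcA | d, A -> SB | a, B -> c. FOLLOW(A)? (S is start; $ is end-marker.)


$ ∈ FOLLOW(S). For each A -> αBβ: add FIRST(β)\{ε} to FOLLOW(B); if β nullable, add FOLLOW(A).
FOLLOW(A) = {$, c}


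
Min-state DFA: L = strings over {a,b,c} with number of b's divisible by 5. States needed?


Track (count of b) mod 5: states 0..4, accept at 0
Minimal DFA: 5 states


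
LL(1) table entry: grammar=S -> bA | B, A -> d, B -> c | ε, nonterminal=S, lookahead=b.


For [S, b]: 'b' ∈ FIRST(bA)
Entry: S -> bA


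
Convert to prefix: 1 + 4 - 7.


left-to-right (same/higher precedence on left): tree is (- (+ 1 4) 7)
Prefix: - + 1 4 7


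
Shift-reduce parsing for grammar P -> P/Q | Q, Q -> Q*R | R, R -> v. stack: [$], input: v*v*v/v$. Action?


no handle on stack; shift 'v'
Action: shift


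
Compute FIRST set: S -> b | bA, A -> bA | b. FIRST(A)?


Per alternative of A: FIRST(bA) = {b}; FIRST(b) = {b}
FIRST(A) = {b}


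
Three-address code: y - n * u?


Break into single-operator statements:
t1 = n * u
t2 = y - t1


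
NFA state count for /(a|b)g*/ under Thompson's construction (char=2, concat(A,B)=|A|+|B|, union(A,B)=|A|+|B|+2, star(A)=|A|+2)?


Syntax tree has 3 char leaf(s), 1 union(s), 1 star(s)
chars contribute 3×2 = 6; each union adds +2; each star adds +2
Total: 6 + 2 + 2 = 10 states


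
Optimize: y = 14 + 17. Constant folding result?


14 + 17 = 31 at compile time
Optimized: y = 31


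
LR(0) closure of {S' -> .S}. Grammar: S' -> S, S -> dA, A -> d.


Start: S' -> .S
For each item with dot before a nonterminal B, add B -> .γ for every B-production
Closure: [S' -> .S, S -> .dA]


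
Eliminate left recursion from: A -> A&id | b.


Left-recursive alternatives: A&id; non-recursive: b
Introduce A': A -> bA', A' -> &idA' | ε


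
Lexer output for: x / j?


Scan left to right, longest-match per lexeme
Tokens: ID(x), OP(/), ID(j)


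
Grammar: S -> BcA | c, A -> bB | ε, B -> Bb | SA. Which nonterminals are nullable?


A nonterminal is nullable iff some alternative derives ε (directly, or every symbol in it is nullable)
Nullable: {A}


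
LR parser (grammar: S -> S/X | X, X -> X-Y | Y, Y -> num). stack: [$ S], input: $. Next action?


start symbol S on stack, input exhausted
Action: accept


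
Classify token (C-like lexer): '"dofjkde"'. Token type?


Pattern: double-quoted sequence
Type: STRING_LITERAL


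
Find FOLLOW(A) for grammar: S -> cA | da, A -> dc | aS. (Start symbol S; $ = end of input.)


$ ∈ FOLLOW(S). For each A -> αBβ: add FIRST(β)\{ε} to FOLLOW(B); if β nullable, add FOLLOW(A).
FOLLOW(A) = {$}


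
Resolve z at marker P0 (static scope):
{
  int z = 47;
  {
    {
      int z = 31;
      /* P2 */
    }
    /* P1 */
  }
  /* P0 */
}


z declared in the same block as P0
z = 47


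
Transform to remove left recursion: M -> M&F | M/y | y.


Left-recursive alternatives: M&F, M/y; non-recursive: y
Introduce M': M -> yM', M' -> &FM' | /yM' | ε


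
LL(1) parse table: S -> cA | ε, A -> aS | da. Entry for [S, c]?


For [S, c]: 'c' ∈ FIRST(cA)
Entry: S -> cA


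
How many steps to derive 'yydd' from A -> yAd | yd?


Derivation: A => yAd => yydd
Steps: 2


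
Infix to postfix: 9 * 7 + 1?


Left to right (same or higher precedence on left)
Postfix: 9 7 * 1 +


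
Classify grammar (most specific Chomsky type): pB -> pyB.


LHS has context (more than one symbol) and |LHS| ≤ |RHS|
Classification: Type 1 (Context-Sensitive)


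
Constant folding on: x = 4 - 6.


4 - 6 = -2 at compile time
Optimized: x = -2


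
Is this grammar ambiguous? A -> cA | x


right-linear, alternatives start with distinct terminals 'c' vs 'x': unique leftmost derivation
Unambiguous


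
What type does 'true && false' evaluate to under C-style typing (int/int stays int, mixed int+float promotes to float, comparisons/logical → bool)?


Operand types: bool && bool
Rule: logical operators take bool operands and yield bool
Result type: bool


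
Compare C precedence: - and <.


'-' is additive (level 9); '<' is relational (level 7)
Higher level binds tighter
'-' has higher precedence than '<'


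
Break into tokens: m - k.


Scan left to right, longest-match per lexeme
Tokens: ID(m), OP(-), ID(k)


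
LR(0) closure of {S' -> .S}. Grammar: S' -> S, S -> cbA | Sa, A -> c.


Start: S' -> .S
For each item with dot before a nonterminal B, add B -> .γ for every B-production
Closure: [S' -> .S, S -> .cbA, S -> .Sa]


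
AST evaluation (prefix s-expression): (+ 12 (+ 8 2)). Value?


Evaluate inner: (+ 8 2) = 10
Evaluate root: (+ 12 10) = 22
Result: 22


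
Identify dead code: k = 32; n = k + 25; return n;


k is read by n's definition; n is returned
No dead code


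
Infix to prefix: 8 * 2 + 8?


left-to-right (same/higher precedence on left): tree is (+ (* 8 2) 8)
Prefix: + * 8 2 8


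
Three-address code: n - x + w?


Break into single-operator statements:
t1 = n - x
t2 = t1 + w


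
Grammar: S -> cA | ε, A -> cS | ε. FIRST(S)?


Per alternative of S: FIRST(cA) = {c}; FIRST(ε) = {ε}
FIRST(S) = {c, ε}


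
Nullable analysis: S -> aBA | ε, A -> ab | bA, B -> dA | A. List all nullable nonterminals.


A nonterminal is nullable iff some alternative derives ε (directly, or every symbol in it is nullable)
Nullable: {S}


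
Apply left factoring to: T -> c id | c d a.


Common prefix: 'c'
Factored: T -> c T', T' -> id | d a


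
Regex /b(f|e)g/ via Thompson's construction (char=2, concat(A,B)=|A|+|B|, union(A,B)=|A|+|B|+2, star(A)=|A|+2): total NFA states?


Syntax tree has 4 char leaf(s), 1 union(s), 0 star(s)
chars contribute 4×2 = 8; each union adds +2; each star adds +2
Total: 8 + 2 + 0 = 10 states


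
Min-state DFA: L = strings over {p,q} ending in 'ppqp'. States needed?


Track the longest suffix of input matching a prefix of 'ppqp': 5 classes (prefixes of length 0..4)
Minimal DFA: 5 states


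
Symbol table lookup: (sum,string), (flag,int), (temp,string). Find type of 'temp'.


Lookup 'temp' → type string


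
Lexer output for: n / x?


Scan left to right, longest-match per lexeme
Tokens: ID(n), OP(/), ID(x)


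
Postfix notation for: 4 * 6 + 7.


Left to right (same or higher precedence on left)
Postfix: 4 6 * 7 +


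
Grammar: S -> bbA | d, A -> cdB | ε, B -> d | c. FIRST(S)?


Per alternative of S: FIRST(bbA) = {b}; FIRST(d) = {d}
FIRST(S) = {b, d}


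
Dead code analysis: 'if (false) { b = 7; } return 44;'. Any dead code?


condition is constant false, so the whole block is unreachable
Dead: 'if (false) { b = 7; }'


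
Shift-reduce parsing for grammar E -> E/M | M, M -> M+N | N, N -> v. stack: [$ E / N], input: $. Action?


'N' (not preceded by M+) is the handle for M -> N
Action: reduce (M -> N)


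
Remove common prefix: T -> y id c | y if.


Common prefix: 'y'
Factored: T -> y T', T' -> id c | if


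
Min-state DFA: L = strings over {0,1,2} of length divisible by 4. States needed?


Track length mod 4: states 0..3, accept at 0
Minimal DFA: 4 states


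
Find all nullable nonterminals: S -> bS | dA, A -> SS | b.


A nonterminal is nullable iff some alternative derives ε (directly, or every symbol in it is nullable)
Nullable: {}


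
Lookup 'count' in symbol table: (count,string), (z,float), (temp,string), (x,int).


Lookup 'count' → type string


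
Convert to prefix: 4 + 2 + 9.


left-to-right (same/higher precedence on left): tree is (+ (+ 4 2) 9)
Prefix: + + 4 2 9


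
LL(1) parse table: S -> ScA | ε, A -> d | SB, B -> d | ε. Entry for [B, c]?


For [B, c]: ε is nullable and 'c' ∈ FOLLOW(B)
Entry: B -> ε


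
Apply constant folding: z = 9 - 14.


9 - 14 = -5 at compile time
Optimized: z = -5


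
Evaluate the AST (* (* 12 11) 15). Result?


Evaluate inner: (* 12 11) = 132
Evaluate root: (* 132 15) = 1980
Result: 1980


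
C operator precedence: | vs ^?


'^' is bitwise XOR (level 4); '|' is bitwise OR (level 3)
Higher level binds tighter
'^' has higher precedence than '|'


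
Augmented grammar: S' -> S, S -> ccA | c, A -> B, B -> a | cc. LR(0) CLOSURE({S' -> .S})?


Start: S' -> .S
For each item with dot before a nonterminal B, add B -> .γ for every B-production
Closure: [S' -> .S, S -> .ccA, S -> .c]


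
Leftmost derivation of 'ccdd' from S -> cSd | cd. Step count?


Derivation: S => cSd => ccdd
Steps: 2


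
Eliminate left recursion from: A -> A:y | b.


Left-recursive alternatives: A:y; non-recursive: b
Introduce A': A -> bA', A' -> :yA' | ε


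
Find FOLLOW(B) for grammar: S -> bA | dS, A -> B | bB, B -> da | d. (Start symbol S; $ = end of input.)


$ ∈ FOLLOW(S). For each A -> αBβ: add FIRST(β)\{ε} to FOLLOW(B); if β nullable, add FOLLOW(A).
FOLLOW(B) = {$}


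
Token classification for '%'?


Pattern: operator symbol
Type: OPERATOR


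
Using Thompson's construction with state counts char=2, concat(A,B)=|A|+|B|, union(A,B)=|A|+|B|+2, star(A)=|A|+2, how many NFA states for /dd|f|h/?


Syntax tree has 4 char leaf(s), 2 union(s), 0 star(s)
chars contribute 4×2 = 8; each union adds +2; each star adds +2
Total: 8 + 4 + 0 = 12 states


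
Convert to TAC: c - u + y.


Break into single-operator statements:
t1 = c - u
t2 = t1 + y


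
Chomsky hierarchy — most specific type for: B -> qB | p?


Right-linear: every RHS is a terminal or a terminal followed by one nonterminal
Classification: Type 3 (Regular)


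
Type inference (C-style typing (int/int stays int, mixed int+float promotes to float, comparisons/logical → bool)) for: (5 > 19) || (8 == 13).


Operand types: bool || bool
Rule: logical operators take bool operands and yield bool
Result type: bool


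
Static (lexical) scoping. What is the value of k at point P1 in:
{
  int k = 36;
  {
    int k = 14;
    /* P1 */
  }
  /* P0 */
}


k declared in the same block as P1
k = 14


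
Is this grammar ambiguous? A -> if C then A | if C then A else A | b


dangling else: 'if C then if C then b else b' parses two ways
Ambiguous


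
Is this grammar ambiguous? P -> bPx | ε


balanced b^n…x^n: each string has a unique parse
Unambiguous


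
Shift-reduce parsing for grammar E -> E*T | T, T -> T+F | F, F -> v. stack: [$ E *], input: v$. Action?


no handle ('E*' is not any RHS); shift 'v'
Action: shift


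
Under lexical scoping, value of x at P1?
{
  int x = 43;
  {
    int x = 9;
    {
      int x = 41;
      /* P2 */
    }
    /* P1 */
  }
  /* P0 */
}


x declared in the same block as P1
x = 9


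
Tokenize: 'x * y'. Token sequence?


Scan left to right, longest-match per lexeme
Tokens: ID(x), OP(*), ID(y)


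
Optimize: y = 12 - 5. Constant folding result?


12 - 5 = 7 at compile time
Optimized: y = 7


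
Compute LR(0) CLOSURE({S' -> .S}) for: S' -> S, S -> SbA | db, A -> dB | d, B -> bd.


Start: S' -> .S
For each item with dot before a nonterminal B, add B -> .γ for every B-production
Closure: [S' -> .S, S -> .SbA, S -> .db]


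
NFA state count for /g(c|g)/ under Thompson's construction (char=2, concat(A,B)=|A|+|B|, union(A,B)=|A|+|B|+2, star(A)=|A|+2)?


Syntax tree has 3 char leaf(s), 1 union(s), 0 star(s)
chars contribute 3×2 = 6; each union adds +2; each star adds +2
Total: 6 + 2 + 0 = 8 states


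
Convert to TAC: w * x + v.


Break into single-operator statements:
t1 = w * x
t2 = t1 + v


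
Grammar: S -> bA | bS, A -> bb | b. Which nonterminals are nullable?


A nonterminal is nullable iff some alternative derives ε (directly, or every symbol in it is nullable)
Nullable: {}


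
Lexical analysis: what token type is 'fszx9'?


Pattern: letter/underscore followed by alphanumerics, not a keyword
Type: IDENTIFIER


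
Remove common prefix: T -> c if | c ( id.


Common prefix: 'c'
Factored: T -> c T', T' -> if | ( id


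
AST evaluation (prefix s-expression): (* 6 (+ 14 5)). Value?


Evaluate inner: (+ 14 5) = 19
Evaluate root: (* 6 19) = 114
Result: 114


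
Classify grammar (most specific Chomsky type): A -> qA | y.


Right-linear: every RHS is a terminal or a terminal followed by one nonterminal
Classification: Type 3 (Regular)


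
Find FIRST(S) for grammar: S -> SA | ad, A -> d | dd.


Per alternative of S: FIRST(SA) = {a}; FIRST(ad) = {a}
FIRST(S) = {a}


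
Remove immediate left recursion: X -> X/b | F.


Left-recursive alternatives: X/b; non-recursive: F
Introduce X': X -> FX', X' -> /bX' | ε


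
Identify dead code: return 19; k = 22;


statement follows a return and is unreachable
Dead: 'k = 22'


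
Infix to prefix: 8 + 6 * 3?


'*' binds tighter: tree is (+ 8 (* 6 3))
Prefix: + 8 * 6 3


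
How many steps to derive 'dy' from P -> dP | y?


Derivation: P => dP => dy
Steps: 2


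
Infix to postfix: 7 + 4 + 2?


Left to right (same or higher precedence on left)
Postfix: 7 4 + 2 +


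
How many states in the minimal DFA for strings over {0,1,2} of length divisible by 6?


Track length mod 6: states 0..5, accept at 0
Minimal DFA: 6 states


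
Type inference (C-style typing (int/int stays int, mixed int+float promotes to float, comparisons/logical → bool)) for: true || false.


Operand types: bool || bool
Rule: logical operators take bool operands and yield bool
Result type: bool


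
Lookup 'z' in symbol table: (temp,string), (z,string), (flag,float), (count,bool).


Lookup 'z' → type string


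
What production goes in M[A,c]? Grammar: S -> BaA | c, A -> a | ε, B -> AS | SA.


For [A, c]: ε is nullable and 'c' ∈ FOLLOW(A)
Entry: A -> ε


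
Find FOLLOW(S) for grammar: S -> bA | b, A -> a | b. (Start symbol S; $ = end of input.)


$ ∈ FOLLOW(S). For each A -> αBβ: add FIRST(β)\{ε} to FOLLOW(B); if β nullable, add FOLLOW(A).
FOLLOW(S) = {$}


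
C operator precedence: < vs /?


'/' is multiplicative (level 10); '<' is relational (level 7)
Higher level binds tighter
'/' has higher precedence than '<'


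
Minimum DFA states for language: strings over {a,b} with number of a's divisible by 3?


Track (count of a) mod 3: states 0..2, accept at 0
Minimal DFA: 3 states


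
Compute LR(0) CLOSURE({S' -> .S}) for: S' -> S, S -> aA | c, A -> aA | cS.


Start: S' -> .S
For each item with dot before a nonterminal B, add B -> .γ for every B-production
Closure: [S' -> .S, S -> .aA, S -> .c]


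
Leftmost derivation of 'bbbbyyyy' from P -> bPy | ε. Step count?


Derivation: P => bPy => bbPyy => bbbPyyy => bbbbPyyyy => bbbbyyyy
Steps: 5


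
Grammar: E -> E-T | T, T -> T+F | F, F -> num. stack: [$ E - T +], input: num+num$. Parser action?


no handle; shift 'num'
Action: shift


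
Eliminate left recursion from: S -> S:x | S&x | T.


Left-recursive alternatives: S:x, S&x; non-recursive: T
Introduce S': S -> TS', S' -> :xS' | &xS' | ε


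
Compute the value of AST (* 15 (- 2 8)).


Evaluate inner: (- 2 8) = -6
Evaluate root: (* 15 -6) = -90
Result: -90


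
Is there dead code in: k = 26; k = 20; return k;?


first assignment to k is overwritten before any read
Dead: 'k = 26'


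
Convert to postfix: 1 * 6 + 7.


Left to right (same or higher precedence on left)
Postfix: 1 6 * 7 +


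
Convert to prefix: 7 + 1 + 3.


left-to-right (same/higher precedence on left): tree is (+ (+ 7 1) 3)
Prefix: + + 7 1 3


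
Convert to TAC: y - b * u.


Break into single-operator statements:
t1 = b * u
t2 = y - t1


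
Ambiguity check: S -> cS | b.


right-linear, alternatives start with distinct terminals 'c' vs 'b': unique leftmost derivation
Unambiguous


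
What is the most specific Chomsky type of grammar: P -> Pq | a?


Left-linear: every RHS is a terminal or one nonterminal followed by a terminal
Classification: Type 3 (Regular)


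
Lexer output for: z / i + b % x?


Scan left to right, longest-match per lexeme
Tokens: ID(z), OP(/), ID(i), OP(+), ID(b), OP(%), ID(x)


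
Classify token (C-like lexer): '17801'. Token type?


Pattern: digits only
Type: INTEGER_LITERAL


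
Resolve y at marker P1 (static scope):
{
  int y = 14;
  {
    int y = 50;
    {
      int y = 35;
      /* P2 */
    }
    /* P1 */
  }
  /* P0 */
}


y declared in the same block as P1
y = 50


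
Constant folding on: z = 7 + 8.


7 + 8 = 15 at compile time
Optimized: z = 15


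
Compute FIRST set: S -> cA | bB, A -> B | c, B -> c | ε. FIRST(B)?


Per alternative of B: FIRST(c) = {c}; FIRST(ε) = {ε}
FIRST(B) = {c, ε}


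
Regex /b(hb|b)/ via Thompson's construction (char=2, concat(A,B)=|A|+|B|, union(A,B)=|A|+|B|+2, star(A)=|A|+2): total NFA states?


Syntax tree has 4 char leaf(s), 1 union(s), 0 star(s)
chars contribute 4×2 = 8; each union adds +2; each star adds +2
Total: 8 + 2 + 0 = 10 states


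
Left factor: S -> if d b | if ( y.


Common prefix: 'if'
Factored: S -> if S', S' -> d b | ( y


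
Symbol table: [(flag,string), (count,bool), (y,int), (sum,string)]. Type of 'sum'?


Lookup 'sum' → type string


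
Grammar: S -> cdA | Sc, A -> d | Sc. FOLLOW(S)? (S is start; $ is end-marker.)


$ ∈ FOLLOW(S). For each A -> αBβ: add FIRST(β)\{ε} to FOLLOW(B); if β nullable, add FOLLOW(A).
FOLLOW(S) = {$, c}


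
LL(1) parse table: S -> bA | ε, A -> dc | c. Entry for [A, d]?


For [A, d]: 'd' ∈ FIRST(dc)
Entry: A -> dc


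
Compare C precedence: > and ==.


'>' is relational (level 7); '==' is equality (level 6)
Higher level binds tighter
'>' has higher precedence than '=='


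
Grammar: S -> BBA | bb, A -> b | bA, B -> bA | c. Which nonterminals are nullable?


A nonterminal is nullable iff some alternative derives ε (directly, or every symbol in it is nullable)
Nullable: {}


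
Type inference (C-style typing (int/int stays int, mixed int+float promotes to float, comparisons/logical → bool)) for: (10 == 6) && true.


Operand types: bool && bool
Rule: logical operators take bool operands and yield bool
Result type: bool


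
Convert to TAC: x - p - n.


Break into single-operator statements:
t1 = x - p
t2 = t1 - n


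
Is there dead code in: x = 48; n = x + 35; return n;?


x is read by n's definition; n is returned
No dead code


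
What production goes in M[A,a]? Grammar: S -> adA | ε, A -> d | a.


For [A, a]: 'a' ∈ FIRST(a)
Entry: A -> a


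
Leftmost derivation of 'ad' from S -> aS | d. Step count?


Derivation: S => aS => ad
Steps: 2


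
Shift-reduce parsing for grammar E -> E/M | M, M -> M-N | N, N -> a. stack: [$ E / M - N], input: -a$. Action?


handle 'M-N' on top
Action: reduce (M -> M-N)


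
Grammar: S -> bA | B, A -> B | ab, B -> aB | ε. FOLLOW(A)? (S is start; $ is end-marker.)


$ ∈ FOLLOW(S). For each A -> αBβ: add FIRST(β)\{ε} to FOLLOW(B); if β nullable, add FOLLOW(A).
FOLLOW(A) = {$}


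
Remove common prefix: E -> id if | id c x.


Common prefix: 'id'
Factored: E -> id E', E' -> if | c x


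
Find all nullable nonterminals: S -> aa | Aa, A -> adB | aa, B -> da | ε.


A nonterminal is nullable iff some alternative derives ε (directly, or every symbol in it is nullable)
Nullable: {B}


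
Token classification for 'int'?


Pattern: reserved word
Type: KEYWORD


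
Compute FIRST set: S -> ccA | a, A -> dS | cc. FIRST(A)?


Per alternative of A: FIRST(dS) = {d}; FIRST(cc) = {c}
FIRST(A) = {c, d}


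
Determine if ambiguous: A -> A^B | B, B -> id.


precedence layered via separate nonterminal B: deterministic
Unambiguous


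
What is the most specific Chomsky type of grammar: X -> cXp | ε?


Single nonterminal LHS, but c^n p^n is not regular
Classification: Type 2 (Context-Free)


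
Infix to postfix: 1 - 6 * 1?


* has higher precedence, evaluate 6*1 first
Postfix: 1 6 1 * -


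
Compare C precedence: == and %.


'%' is multiplicative (level 10); '==' is equality (level 6)
Higher level binds tighter
'%' has higher precedence than '=='


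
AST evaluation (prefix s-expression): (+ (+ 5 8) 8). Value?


Evaluate inner: (+ 5 8) = 13
Evaluate root: (+ 13 8) = 21
Result: 21


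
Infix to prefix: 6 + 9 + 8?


left-to-right (same/higher precedence on left): tree is (+ (+ 6 9) 8)
Prefix: + + 6 9 8


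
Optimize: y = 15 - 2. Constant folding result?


15 - 2 = 13 at compile time
Optimized: y = 13


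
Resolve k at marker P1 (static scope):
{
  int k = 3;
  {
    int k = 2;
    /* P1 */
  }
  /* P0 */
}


k declared in the same block as P1
k = 2


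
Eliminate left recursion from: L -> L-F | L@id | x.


Left-recursive alternatives: L-F, L@id; non-recursive: x
Introduce L': L -> xL', L' -> -FL' | @idL' | ε


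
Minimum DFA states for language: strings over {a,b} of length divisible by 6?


Track length mod 6: states 0..5, accept at 0
Minimal DFA: 6 states


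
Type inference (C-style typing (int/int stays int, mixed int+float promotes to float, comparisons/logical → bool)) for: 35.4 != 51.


Operand types: float != int
Rule: comparison yields bool
Result type: bool


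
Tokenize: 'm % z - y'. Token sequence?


Scan left to right, longest-match per lexeme
Tokens: ID(m), OP(%), ID(z), OP(-), ID(y)


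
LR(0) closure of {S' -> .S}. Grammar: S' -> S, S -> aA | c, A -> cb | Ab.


Start: S' -> .S
For each item with dot before a nonterminal B, add B -> .γ for every B-production
Closure: [S' -> .S, S -> .aA, S -> .c]


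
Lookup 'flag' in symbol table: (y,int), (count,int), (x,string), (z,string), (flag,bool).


Lookup 'flag' → type bool


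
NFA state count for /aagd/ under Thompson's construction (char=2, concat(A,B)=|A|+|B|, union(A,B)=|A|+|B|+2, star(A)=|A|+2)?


Syntax tree has 4 char leaf(s), 0 union(s), 0 star(s)
chars contribute 4×2 = 8; each union adds +2; each star adds +2
Total: 8 + 0 + 0 = 8 states


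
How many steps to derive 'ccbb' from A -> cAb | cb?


Derivation: A => cAb => ccbb
Steps: 2


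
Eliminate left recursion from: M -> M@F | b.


Left-recursive alternatives: M@F; non-recursive: b
Introduce M': M -> bM', M' -> @FM' | ε


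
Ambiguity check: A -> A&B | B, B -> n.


precedence layered via separate nonterminal B: deterministic
Unambiguous


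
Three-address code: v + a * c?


Break into single-operator statements:
t1 = a * c
t2 = v + t1


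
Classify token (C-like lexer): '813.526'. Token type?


Pattern: digits with a decimal point
Type: FLOAT_LITERAL


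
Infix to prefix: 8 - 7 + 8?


left-to-right (same/higher precedence on left): tree is (+ (- 8 7) 8)
Prefix: + - 8 7 8


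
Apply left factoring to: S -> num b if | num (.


Common prefix: 'num'
Factored: S -> num S', S' -> b if | (


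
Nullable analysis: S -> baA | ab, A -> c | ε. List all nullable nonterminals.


A nonterminal is nullable iff some alternative derives ε (directly, or every symbol in it is nullable)
Nullable: {A}


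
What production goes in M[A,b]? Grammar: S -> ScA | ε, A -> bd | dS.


For [A, b]: 'b' ∈ FIRST(bd)
Entry: A -> bd


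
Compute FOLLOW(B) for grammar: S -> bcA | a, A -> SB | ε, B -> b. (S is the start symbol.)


$ ∈ FOLLOW(S). For each A -> αBβ: add FIRST(β)\{ε} to FOLLOW(B); if β nullable, add FOLLOW(A).
FOLLOW(B) = {$, b}


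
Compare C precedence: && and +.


'+' is additive (level 9); '&&' is logical AND (level 2)
Higher level binds tighter
'+' has higher precedence than '&&'


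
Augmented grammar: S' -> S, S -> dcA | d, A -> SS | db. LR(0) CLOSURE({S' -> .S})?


Start: S' -> .S
For each item with dot before a nonterminal B, add B -> .γ for every B-production
Closure: [S' -> .S, S -> .dcA, S -> .d]
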